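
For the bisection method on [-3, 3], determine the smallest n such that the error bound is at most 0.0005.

We need (b-a)/2^n ≤ 0.0005
(3 - (-3))/2^n ≤ 0.0005
6/2^n ≤ 0.0005
2^n ≥ 12000
n ≥ log₂(12000) = 13.55
n ≥ 14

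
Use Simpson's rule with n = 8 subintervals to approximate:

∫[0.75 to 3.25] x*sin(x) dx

f(x) = x*sin(x)
a = 0.75, b = 3.25, n = 8
h = (b - a)/n = 0.312500

Simpson's rule: (h/3)[f(x₀) + 4f(x₁) + 2f(x₂) + ... + f(xₙ)]

x_0 = 0.7500, f(x_0) = 0.511229, coefficient = 1
x_1 = 1.0625, f(x_1) = 0.928173, coefficient = 4
x_2 = 1.3750, f(x_2) = 1.348728, coefficient = 2
x_3 = 1.6875, f(x_3) = 1.676021, coefficient = 4
x_4 = 2.0000, f(x_4) = 1.818595, coefficient = 2
x_5 = 2.3125, f(x_5) = 1.705050, coefficient = 4
x_6 = 2.6250, f(x_6) = 1.296541, coefficient = 2
x_7 = 2.9375, f(x_7) = 0.595369, coefficient = 4
x_8 = 3.2500, f(x_8) = -0.351634, coefficient = 1

I ≈ (0.312500/3) × 28.705774 = 2.990185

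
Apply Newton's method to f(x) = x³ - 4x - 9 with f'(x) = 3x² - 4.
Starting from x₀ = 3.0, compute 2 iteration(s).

f(x) = x³ - 4x - 9
f'(x) = 3x² - 4
x₀ = 3.0

Newton-Raphson formula: x_{n+1} = x_n - f(x_n)/f'(x_n)

Iteration 1:
  f(3.000000) = 6.000000
  f'(3.000000) = 23.000000
  x_1 = 3.000000 - 6.000000/23.000000 = 2.739130
Iteration 2:
  f(2.739130) = 0.594723
  f'(2.739130) = 18.508507
  x_2 = 2.739130 - 0.594723/18.508507 = 2.706998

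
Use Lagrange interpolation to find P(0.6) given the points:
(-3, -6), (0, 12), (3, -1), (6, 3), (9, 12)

Lagrange interpolation formula:
P(x) = Σ yᵢ × Lᵢ(x)
where Lᵢ(x) = Π_{j≠i} (x - xⱼ)/(xᵢ - xⱼ)

L_0(0.6) = (0.6 - 0)/(-3 - 0) × (0.6 - 3)/(-3 - 3) × (0.6 - 6)/(-3 - 6) × (0.6 - 9)/(-3 - 9) = -0.033600
L_1(0.6) = (0.6 - (-3))/(0 - (-3)) × (0.6 - 3)/(0 - 3) × (0.6 - 6)/(0 - 6) × (0.6 - 9)/(0 - 9) = 0.806400
L_2(0.6) = (0.6 - (-3))/(3 - (-3)) × (0.6 - 0)/(3 - 0) × (0.6 - 6)/(3 - 6) × (0.6 - 9)/(3 - 9) = 0.302400
L_3(0.6) = (0.6 - (-3))/(6 - (-3)) × (0.6 - 0)/(6 - 0) × (0.6 - 3)/(6 - 3) × (0.6 - 9)/(6 - 9) = -0.089600
L_4(0.6) = (0.6 - (-3))/(9 - (-3)) × (0.6 - 0)/(9 - 0) × (0.6 - 3)/(9 - 3) × (0.6 - 6)/(9 - 6) = 0.014400

P(0.6) = (-6)×L_0(0.6) + 12×L_1(0.6) + (-1)×L_2(0.6) + 3×L_3(0.6) + 12×L_4(0.6)
P(0.6) = 9.480000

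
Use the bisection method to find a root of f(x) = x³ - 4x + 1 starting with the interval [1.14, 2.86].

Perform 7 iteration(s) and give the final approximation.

f(x) = x³ - 4x + 1
Initial interval: [1.14, 2.86]

Iteration 1:
  c_1 = (1.140000 + 2.860000)/2 = 2.000000
  f(c_1) = f(2.000000) = 1.000000
  f(a) × f(c) < 0, new interval: [1.140000, 2.000000]
Iteration 2:
  c_2 = (1.140000 + 2.000000)/2 = 1.570000
  f(c_2) = f(1.570000) = -1.410107
  f(a) × f(c) ≥ 0, new interval: [1.570000, 2.000000]
Iteration 3:
  c_3 = (1.570000 + 2.000000)/2 = 1.785000
  f(c_3) = f(1.785000) = -0.452588
  f(a) × f(c) ≥ 0, new interval: [1.785000, 2.000000]
Iteration 4:
  c_4 = (1.785000 + 2.000000)/2 = 1.892500
  f(c_4) = f(1.892500) = 0.208095
  f(a) × f(c) < 0, new interval: [1.785000, 1.892500]
Iteration 5:
  c_5 = (1.785000 + 1.892500)/2 = 1.838750
  f(c_5) = f(1.838750) = -0.138183
  f(a) × f(c) ≥ 0, new interval: [1.838750, 1.892500]
Iteration 6:
  c_6 = (1.838750 + 1.892500)/2 = 1.865625
  f(c_6) = f(1.865625) = 0.030913
  f(a) × f(c) < 0, new interval: [1.838750, 1.865625]
Iteration 7:
  c_7 = (1.838750 + 1.865625)/2 = 1.852188
  f(c_7) = f(1.852188) = -0.054638
  f(a) × f(c) ≥ 0, new interval: [1.852188, 1.865625]

After 7 iteration(s), the approximation is c_7 = 1.852188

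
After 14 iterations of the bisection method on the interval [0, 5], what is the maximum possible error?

Bisection error bound: |error| ≤ (b-a)/2^n
|error| ≤ (5 - 0)/2^14 = 5/2^14
|error| ≤ 0.0003051758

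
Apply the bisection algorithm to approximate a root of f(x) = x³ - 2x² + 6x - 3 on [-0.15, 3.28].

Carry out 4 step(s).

f(x) = x³ - 2x² + 6x - 3
Initial interval: [-0.15, 3.28]

Iteration 1:
  c_1 = (-0.150000 + 3.280000)/2 = 1.565000
  f(c_1) = f(1.565000) = 5.324587
  f(a) × f(c) < 0, new interval: [-0.150000, 1.565000]
Iteration 2:
  c_2 = (-0.150000 + 1.565000)/2 = 0.707500
  f(c_2) = f(0.707500) = 0.598031
  f(a) × f(c) < 0, new interval: [-0.150000, 0.707500]
Iteration 3:
  c_3 = (-0.150000 + 0.707500)/2 = 0.278750
  f(c_3) = f(0.278750) = -1.461244
  f(a) × f(c) ≥ 0, new interval: [0.278750, 0.707500]
Iteration 4:
  c_4 = (0.278750 + 0.707500)/2 = 0.493125
  f(c_4) = f(0.493125) = -0.407680
  f(a) × f(c) ≥ 0, new interval: [0.493125, 0.707500]

After 4 iteration(s), the approximation is c_4 = 0.493125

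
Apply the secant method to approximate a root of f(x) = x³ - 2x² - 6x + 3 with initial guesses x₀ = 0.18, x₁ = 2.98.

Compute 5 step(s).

f(x) = x³ - 2x² - 6x + 3
x₀ = 0.18, x₁ = 2.98

Secant formula: x_{n+1} = x_n - f(x_n)(x_n - x_{n-1})/(f(x_n) - f(x_{n-1}))

Iteration 1:
  f(0.180000) = 1.861032
  f(2.980000) = -6.177208
  x_2 = 2.980000 - (-6.177208)×(2.980000 - 0.180000)/(-6.177208 - 1.861032)
       = 0.828263
Iteration 2:
  f(2.980000) = -6.177208
  f(0.828263) = -2.773409
  x_3 = 0.828263 - (-2.773409)×(0.828263 - 2.980000)/(-2.773409 - (-6.177208))
       = -0.924969
Iteration 3:
  f(0.828263) = -2.773409
  f(-0.924969) = 6.047305
  x_4 = -0.924969 - 6.047305×(-0.924969 - 0.828263)/(6.047305 - (-2.773409))
       = 0.277011
Iteration 4:
  f(-0.924969) = 6.047305
  f(0.277011) = 1.205717
  x_5 = 0.277011 - 1.205717×(0.277011 - (-0.924969))/(1.205717 - 6.047305)
       = 0.576345
Iteration 5:
  f(0.277011) = 1.205717
  f(0.576345) = -0.930969
  x_6 = 0.576345 - (-0.930969)×(0.576345 - 0.277011)/(-0.930969 - 1.205717)
       = 0.445923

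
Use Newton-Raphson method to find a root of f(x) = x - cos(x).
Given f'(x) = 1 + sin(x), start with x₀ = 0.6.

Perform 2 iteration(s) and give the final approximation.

f(x) = x - cos(x)
f'(x) = 1 + sin(x)
x₀ = 0.6

Newton-Raphson formula: x_{n+1} = x_n - f(x_n)/f'(x_n)

Iteration 1:
  f(0.600000) = -0.225336
  f'(0.600000) = 1.564642
  x_1 = 0.600000 - (-0.225336)/1.564642 = 0.744017
Iteration 2:
  f(0.744017) = 0.008264
  f'(0.744017) = 1.677249
  x_2 = 0.744017 - 0.008264/1.677249 = 0.739090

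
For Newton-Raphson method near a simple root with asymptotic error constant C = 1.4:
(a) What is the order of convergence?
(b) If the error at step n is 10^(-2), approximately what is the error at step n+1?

(a) Newton-Raphson has quadratic (order 2) convergence near simple roots.
    This means |e_{n+1}| ≈ C|e_n|².

(b) With |e_n| = 10^(-2) and C = 1.4:
    |e_{n+1}| ≈ 1.4 × (10^(-2))² = 1.4 × 10^(-4)

(a) 2 (quadratic); (b) |e_{n+1}| ≈ 1.400e-04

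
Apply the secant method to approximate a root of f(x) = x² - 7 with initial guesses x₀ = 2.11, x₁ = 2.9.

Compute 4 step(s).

f(x) = x² - 7
x₀ = 2.11, x₁ = 2.9

Secant formula: x_{n+1} = x_n - f(x_n)(x_n - x_{n-1})/(f(x_n) - f(x_{n-1}))

Iteration 1:
  f(2.110000) = -2.547900
  f(2.900000) = 1.410000
  x_2 = 2.900000 - 1.410000×(2.900000 - 2.110000)/(1.410000 - (-2.547900))
       = 2.618563
Iteration 2:
  f(2.900000) = 1.410000
  f(2.618563) = -0.143128
  x_3 = 2.618563 - (-0.143128)×(2.618563 - 2.900000)/(-0.143128 - 1.410000)
       = 2.644499
Iteration 3:
  f(2.618563) = -0.143128
  f(2.644499) = -0.006627
  x_4 = 2.644499 - (-0.006627)×(2.644499 - 2.618563)/(-0.006627 - (-0.143128))
       = 2.645758
Iteration 4:
  f(2.644499) = -0.006627
  f(2.645758) = 0.000034
  x_5 = 2.645758 - 0.000034×(2.645758 - 2.644499)/(0.000034 - (-0.006627))
       = 2.645751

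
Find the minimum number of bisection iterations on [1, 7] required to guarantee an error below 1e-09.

We need (b-a)/2^n ≤ 1e-09
(7 - 1)/2^n ≤ 1e-09
6/2^n ≤ 1e-09
2^n ≥ 6000000000
n ≥ log₂(6000000000) = 32.48
n ≥ 33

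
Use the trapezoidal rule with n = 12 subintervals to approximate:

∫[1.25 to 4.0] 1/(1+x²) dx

f(x) = 1/(1+x²)
a = 1.25, b = 4.0, n = 12
h = (b - a)/n = 0.229167

Trapezoidal rule: (h/2)[f(x₀) + 2f(x₁) + 2f(x₂) + ... + f(xₙ)]

x_0 = 1.2500, f(x_0) = 0.390244, coefficient = 1
x_1 = 1.4792, f(x_1) = 0.313683, coefficient = 2
x_2 = 1.7083, f(x_2) = 0.255206, coefficient = 2
x_3 = 1.9375, f(x_3) = 0.210353, coefficient = 2
x_4 = 2.1667, f(x_4) = 0.175610, coefficient = 2
x_5 = 2.3958, f(x_5) = 0.148368, coefficient = 2
x_6 = 2.6250, f(x_6) = 0.126733, coefficient = 2
x_7 = 2.8542, f(x_7) = 0.109334, coefficient = 2
x_8 = 3.0833, f(x_8) = 0.095175, coefficient = 2
x_9 = 3.3125, f(x_9) = 0.083524, coefficient = 2
x_10 = 3.5417, f(x_10) = 0.073837, coefficient = 2
x_11 = 3.7708, f(x_11) = 0.065707, coefficient = 2
x_12 = 4.0000, f(x_12) = 0.058824, coefficient = 1

I ≈ (0.229167/2) × 3.764124 = 0.431306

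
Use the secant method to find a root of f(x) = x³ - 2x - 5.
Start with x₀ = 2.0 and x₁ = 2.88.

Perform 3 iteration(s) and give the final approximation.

f(x) = x³ - 2x - 5
x₀ = 2.0, x₁ = 2.88

Secant formula: x_{n+1} = x_n - f(x_n)(x_n - x_{n-1})/(f(x_n) - f(x_{n-1}))

Iteration 1:
  f(2.000000) = -1.000000
  f(2.880000) = 13.127872
  x_2 = 2.880000 - 13.127872×(2.880000 - 2.000000)/(13.127872 - (-1.000000))
       = 2.062288
Iteration 2:
  f(2.880000) = 13.127872
  f(2.062288) = -0.353597
  x_3 = 2.062288 - (-0.353597)×(2.062288 - 2.880000)/(-0.353597 - 13.127872)
       = 2.083735
Iteration 3:
  f(2.062288) = -0.353597
  f(2.083735) = -0.119988
  x_4 = 2.083735 - (-0.119988)×(2.083735 - 2.062288)/(-0.119988 - (-0.353597))
       = 2.094751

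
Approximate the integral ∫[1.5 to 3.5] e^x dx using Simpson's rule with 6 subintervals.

f(x) = e^x
a = 1.5, b = 3.5, n = 6
h = (b - a)/n = 0.333333

Simpson's rule: (h/3)[f(x₀) + 4f(x₁) + 2f(x₂) + ... + f(xₙ)]

x_0 = 1.5000, f(x_0) = 4.481689, coefficient = 1
x_1 = 1.8333, f(x_1) = 6.254701, coefficient = 4
x_2 = 2.1667, f(x_2) = 8.729138, coefficient = 2
x_3 = 2.5000, f(x_3) = 12.182494, coefficient = 4
x_4 = 2.8333, f(x_4) = 17.002040, coefficient = 2
x_5 = 3.1667, f(x_5) = 23.728258, coefficient = 4
x_6 = 3.5000, f(x_6) = 33.115452, coefficient = 1

I ≈ (0.333333/3) × 257.721310 = 28.635701
Exact value: 28.633763
Error: 0.001938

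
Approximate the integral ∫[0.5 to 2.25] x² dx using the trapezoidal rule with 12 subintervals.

f(x) = x²
a = 0.5, b = 2.25, n = 12
h = (b - a)/n = 0.145833

Trapezoidal rule: (h/2)[f(x₀) + 2f(x₁) + 2f(x₂) + ... + f(xₙ)]

x_0 = 0.5000, f(x_0) = 0.250000, coefficient = 1
x_1 = 0.6458, f(x_1) = 0.417101, coefficient = 2
x_2 = 0.7917, f(x_2) = 0.626736, coefficient = 2
x_3 = 0.9375, f(x_3) = 0.878906, coefficient = 2
x_4 = 1.0833, f(x_4) = 1.173611, coefficient = 2
x_5 = 1.2292, f(x_5) = 1.510851, coefficient = 2
x_6 = 1.3750, f(x_6) = 1.890625, coefficient = 2
x_7 = 1.5208, f(x_7) = 2.312934, coefficient = 2
x_8 = 1.6667, f(x_8) = 2.777778, coefficient = 2
x_9 = 1.8125, f(x_9) = 3.285156, coefficient = 2
x_10 = 1.9583, f(x_10) = 3.835069, coefficient = 2
x_11 = 2.1042, f(x_11) = 4.427517, coefficient = 2
x_12 = 2.2500, f(x_12) = 5.062500, coefficient = 1

I ≈ (0.145833/2) × 51.585069 = 3.761411
Exact value: 3.755208
Error: 0.006203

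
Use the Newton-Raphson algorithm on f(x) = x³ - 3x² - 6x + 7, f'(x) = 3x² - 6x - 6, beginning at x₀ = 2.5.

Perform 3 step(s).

f(x) = x³ - 3x² - 6x + 7
f'(x) = 3x² - 6x - 6
x₀ = 2.5

Newton-Raphson formula: x_{n+1} = x_n - f(x_n)/f'(x_n)

Iteration 1:
  f(2.500000) = -11.125000
  f'(2.500000) = -2.250000
  x_1 = 2.500000 - (-11.125000)/(-2.250000) = -2.444444
Iteration 2:
  f(-2.444444) = -10.865569
  f'(-2.444444) = 26.592593
  x_2 = -2.444444 - (-10.865569)/26.592593 = -2.035851
Iteration 3:
  f(-2.035851) = -1.656925
  f'(-2.035851) = 18.649167
  x_3 = -2.035851 - (-1.656925)/18.649167 = -1.947004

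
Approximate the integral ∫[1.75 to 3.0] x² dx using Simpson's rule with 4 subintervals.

f(x) = x²
a = 1.75, b = 3.0, n = 4
h = (b - a)/n = 0.312500

Simpson's rule: (h/3)[f(x₀) + 4f(x₁) + 2f(x₂) + ... + f(xₙ)]

x_0 = 1.7500, f(x_0) = 3.062500, coefficient = 1
x_1 = 2.0625, f(x_1) = 4.253906, coefficient = 4
x_2 = 2.3750, f(x_2) = 5.640625, coefficient = 2
x_3 = 2.6875, f(x_3) = 7.222656, coefficient = 4
x_4 = 3.0000, f(x_4) = 9.000000, coefficient = 1

I ≈ (0.312500/3) × 69.250000 = 7.213542
Exact value: 7.213542
Error: 0.000000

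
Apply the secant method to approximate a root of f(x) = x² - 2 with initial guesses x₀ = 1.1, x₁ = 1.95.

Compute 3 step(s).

f(x) = x² - 2
x₀ = 1.1, x₁ = 1.95

Secant formula: x_{n+1} = x_n - f(x_n)(x_n - x_{n-1})/(f(x_n) - f(x_{n-1}))

Iteration 1:
  f(1.100000) = -0.790000
  f(1.950000) = 1.802500
  x_2 = 1.950000 - 1.802500×(1.950000 - 1.100000)/(1.802500 - (-0.790000))
       = 1.359016
Iteration 2:
  f(1.950000) = 1.802500
  f(1.359016) = -0.153074
  x_3 = 1.359016 - (-0.153074)×(1.359016 - 1.950000)/(-0.153074 - 1.802500)
       = 1.405276
Iteration 3:
  f(1.359016) = -0.153074
  f(1.405276) = -0.025199
  x_4 = 1.405276 - (-0.025199)×(1.405276 - 1.359016)/(-0.025199 - (-0.153074))
       = 1.414392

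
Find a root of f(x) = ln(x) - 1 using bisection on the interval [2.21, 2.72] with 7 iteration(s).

f(x) = ln(x) - 1
Initial interval: [2.21, 2.72]

Iteration 1:
  c_1 = (2.210000 + 2.720000)/2 = 2.465000
  f(c_1) = f(2.465000) = -0.097808
  f(a) × f(c) ≥ 0, new interval: [2.465000, 2.720000]
Iteration 2:
  c_2 = (2.465000 + 2.720000)/2 = 2.592500
  f(c_2) = f(2.592500) = -0.047377
  f(a) × f(c) ≥ 0, new interval: [2.592500, 2.720000]
Iteration 3:
  c_3 = (2.592500 + 2.720000)/2 = 2.656250
  f(c_3) = f(2.656250) = -0.023085
  f(a) × f(c) ≥ 0, new interval: [2.656250, 2.720000]
Iteration 4:
  c_4 = (2.656250 + 2.720000)/2 = 2.688125
  f(c_4) = f(2.688125) = -0.011156
  f(a) × f(c) ≥ 0, new interval: [2.688125, 2.720000]
Iteration 5:
  c_5 = (2.688125 + 2.720000)/2 = 2.704063
  f(c_5) = f(2.704063) = -0.005245
  f(a) × f(c) ≥ 0, new interval: [2.704063, 2.720000]
Iteration 6:
  c_6 = (2.704063 + 2.720000)/2 = 2.712031
  f(c_6) = f(2.712031) = -0.002302
  f(a) × f(c) ≥ 0, new interval: [2.712031, 2.720000]
Iteration 7:
  c_7 = (2.712031 + 2.720000)/2 = 2.716016
  f(c_7) = f(2.716016) = -0.000834
  f(a) × f(c) ≥ 0, new interval: [2.716016, 2.720000]

After 7 iteration(s), the approximation is c_7 = 2.716016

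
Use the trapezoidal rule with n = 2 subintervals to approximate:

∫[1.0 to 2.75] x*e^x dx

f(x) = x*e^x
a = 1.0, b = 2.75, n = 2
h = (b - a)/n = 0.875000

Trapezoidal rule: (h/2)[f(x₀) + 2f(x₁) + 2f(x₂) + ... + f(xₙ)]

x_0 = 1.0000, f(x_0) = 2.718282, coefficient = 1
x_1 = 1.8750, f(x_1) = 12.226536, coefficient = 2
x_2 = 2.7500, f(x_2) = 43.017238, coefficient = 1

I ≈ (0.875000/2) × 70.188591 = 30.707509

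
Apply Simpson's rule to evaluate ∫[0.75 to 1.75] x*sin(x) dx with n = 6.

f(x) = x*sin(x)
a = 0.75, b = 1.75, n = 6
h = (b - a)/n = 0.166667

Simpson's rule: (h/3)[f(x₀) + 4f(x₁) + 2f(x₂) + ... + f(xₙ)]

x_0 = 0.7500, f(x_0) = 0.511229, coefficient = 1
x_1 = 0.9167, f(x_1) = 0.727446, coefficient = 4
x_2 = 1.0833, f(x_2) = 0.957151, coefficient = 2
x_3 = 1.2500, f(x_3) = 1.186231, coefficient = 4
x_4 = 1.4167, f(x_4) = 1.399873, coefficient = 2
x_5 = 1.5833, f(x_5) = 1.583209, coefficient = 4
x_6 = 1.7500, f(x_6) = 1.721975, coefficient = 1

I ≈ (0.166667/3) × 20.934796 = 1.163044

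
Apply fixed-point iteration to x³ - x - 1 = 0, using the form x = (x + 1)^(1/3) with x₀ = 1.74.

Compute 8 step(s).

Equation: x³ - x - 1 = 0
Fixed-point form: x = (x + 1)^(1/3)
x₀ = 1.74

x_1 = g(1.740000) = 1.399319
x_2 = g(1.399319) = 1.338739
x_3 = g(1.338739) = 1.327376
x_4 = g(1.327376) = 1.325223
x_5 = g(1.325223) = 1.324814
x_6 = g(1.324814) = 1.324736
x_7 = g(1.324736) = 1.324721
x_8 = g(1.324721) = 1.324719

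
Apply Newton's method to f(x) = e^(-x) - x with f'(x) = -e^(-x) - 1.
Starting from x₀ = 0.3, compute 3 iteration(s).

f(x) = e^(-x) - x
f'(x) = -e^(-x) - 1
x₀ = 0.3

Newton-Raphson formula: x_{n+1} = x_n - f(x_n)/f'(x_n)

Iteration 1:
  f(0.300000) = 0.440818
  f'(0.300000) = -1.740818
  x_1 = 0.300000 - 0.440818/(-1.740818) = 0.553225
Iteration 2:
  f(0.553225) = 0.021868
  f'(0.553225) = -1.575092
  x_2 = 0.553225 - 0.021868/(-1.575092) = 0.567108
Iteration 3:
  f(0.567108) = 0.000055
  f'(0.567108) = -1.567163
  x_3 = 0.567108 - 0.000055/(-1.567163) = 0.567143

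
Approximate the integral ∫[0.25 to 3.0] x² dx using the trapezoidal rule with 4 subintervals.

f(x) = x²
a = 0.25, b = 3.0, n = 4
h = (b - a)/n = 0.687500

Trapezoidal rule: (h/2)[f(x₀) + 2f(x₁) + 2f(x₂) + ... + f(xₙ)]

x_0 = 0.2500, f(x_0) = 0.062500, coefficient = 1
x_1 = 0.9375, f(x_1) = 0.878906, coefficient = 2
x_2 = 1.6250, f(x_2) = 2.640625, coefficient = 2
x_3 = 2.3125, f(x_3) = 5.347656, coefficient = 2
x_4 = 3.0000, f(x_4) = 9.000000, coefficient = 1

I ≈ (0.687500/2) × 26.796875 = 9.211426
Exact value: 8.994792
Error: 0.216634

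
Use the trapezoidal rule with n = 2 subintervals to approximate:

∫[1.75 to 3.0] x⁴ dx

f(x) = x⁴
a = 1.75, b = 3.0, n = 2
h = (b - a)/n = 0.625000

Trapezoidal rule: (h/2)[f(x₀) + 2f(x₁) + 2f(x₂) + ... + f(xₙ)]

x_0 = 1.7500, f(x_0) = 9.378906, coefficient = 1
x_1 = 2.3750, f(x_1) = 31.816650, coefficient = 2
x_2 = 3.0000, f(x_2) = 81.000000, coefficient = 1

I ≈ (0.625000/2) × 154.012207 = 48.128815
Exact value: 45.317383
Error: 2.811432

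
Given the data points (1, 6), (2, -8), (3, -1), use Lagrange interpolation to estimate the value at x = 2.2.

Lagrange interpolation formula:
P(x) = Σ yᵢ × Lᵢ(x)
where Lᵢ(x) = Π_{j≠i} (x - xⱼ)/(xᵢ - xⱼ)

L_0(2.2) = (2.2 - 2)/(1 - 2) × (2.2 - 3)/(1 - 3) = -0.080000
L_1(2.2) = (2.2 - 1)/(2 - 1) × (2.2 - 3)/(2 - 3) = 0.960000
L_2(2.2) = (2.2 - 1)/(3 - 1) × (2.2 - 2)/(3 - 2) = 0.120000

P(2.2) = 6×L_0(2.2) + (-8)×L_1(2.2) + (-1)×L_2(2.2)
P(2.2) = -8.280000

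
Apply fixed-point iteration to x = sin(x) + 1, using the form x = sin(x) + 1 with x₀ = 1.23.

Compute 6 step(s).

Equation: x = sin(x) + 1
Fixed-point form: x = sin(x) + 1
x₀ = 1.23

x_1 = g(1.230000) = 1.942489
x_2 = g(1.942489) = 1.931714
x_3 = g(1.931714) = 1.935573
x_4 = g(1.935573) = 1.934203
x_5 = g(1.934203) = 1.934691
x_6 = g(1.934691) = 1.934518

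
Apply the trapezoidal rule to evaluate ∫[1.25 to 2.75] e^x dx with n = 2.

f(x) = e^x
a = 1.25, b = 2.75, n = 2
h = (b - a)/n = 0.750000

Trapezoidal rule: (h/2)[f(x₀) + 2f(x₁) + 2f(x₂) + ... + f(xₙ)]

x_0 = 1.2500, f(x_0) = 3.490343, coefficient = 1
x_1 = 2.0000, f(x_1) = 7.389056, coefficient = 2
x_2 = 2.7500, f(x_2) = 15.642632, coefficient = 1

I ≈ (0.750000/2) × 33.911087 = 12.716658
Exact value: 12.152289
Error: 0.564369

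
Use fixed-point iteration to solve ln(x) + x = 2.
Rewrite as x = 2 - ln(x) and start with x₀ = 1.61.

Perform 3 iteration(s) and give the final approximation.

Equation: ln(x) + x = 2
Fixed-point form: x = 2 - ln(x)
x₀ = 1.61

x_1 = g(1.610000) = 1.523766
x_2 = g(1.523766) = 1.578815
x_3 = g(1.578815) = 1.543325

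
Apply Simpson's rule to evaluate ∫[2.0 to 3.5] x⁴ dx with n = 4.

f(x) = x⁴
a = 2.0, b = 3.5, n = 4
h = (b - a)/n = 0.375000

Simpson's rule: (h/3)[f(x₀) + 4f(x₁) + 2f(x₂) + ... + f(xₙ)]

x_0 = 2.0000, f(x_0) = 16.000000, coefficient = 1
x_1 = 2.3750, f(x_1) = 31.816650, coefficient = 4
x_2 = 2.7500, f(x_2) = 57.191406, coefficient = 2
x_3 = 3.1250, f(x_3) = 95.367432, coefficient = 4
x_4 = 3.5000, f(x_4) = 150.062500, coefficient = 1

I ≈ (0.375000/3) × 789.181641 = 98.647705
Exact value: 98.643750
Error: 0.003955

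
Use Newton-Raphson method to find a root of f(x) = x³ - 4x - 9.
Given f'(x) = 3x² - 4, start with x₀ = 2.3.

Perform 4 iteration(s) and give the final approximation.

f(x) = x³ - 4x - 9
f'(x) = 3x² - 4
x₀ = 2.3

Newton-Raphson formula: x_{n+1} = x_n - f(x_n)/f'(x_n)

Iteration 1:
  f(2.300000) = -6.033000
  f'(2.300000) = 11.870000
  x_1 = 2.300000 - (-6.033000)/11.870000 = 2.808256
Iteration 2:
  f(2.808256) = 1.913732
  f'(2.808256) = 19.658907
  x_2 = 2.808256 - 1.913732/19.658907 = 2.710909
Iteration 3:
  f(2.710909) = 0.078914
  f'(2.710909) = 18.047087
  x_3 = 2.710909 - 0.078914/18.047087 = 2.706537
Iteration 4:
  f(2.706537) = 0.000155
  f'(2.706537) = 17.976021
  x_4 = 2.706537 - 0.000155/17.976021 = 2.706528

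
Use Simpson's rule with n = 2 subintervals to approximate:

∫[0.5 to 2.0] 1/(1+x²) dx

f(x) = 1/(1+x²)
a = 0.5, b = 2.0, n = 2
h = (b - a)/n = 0.750000

Simpson's rule: (h/3)[f(x₀) + 4f(x₁) + 2f(x₂) + ... + f(xₙ)]

x_0 = 0.5000, f(x_0) = 0.800000, coefficient = 1
x_1 = 1.2500, f(x_1) = 0.390244, coefficient = 4
x_2 = 2.0000, f(x_2) = 0.200000, coefficient = 1

I ≈ (0.750000/3) × 2.560976 = 0.640244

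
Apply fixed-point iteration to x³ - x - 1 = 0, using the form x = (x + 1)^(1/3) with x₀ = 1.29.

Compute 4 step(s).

Equation: x³ - x - 1 = 0
Fixed-point form: x = (x + 1)^(1/3)
x₀ = 1.29

x_1 = g(1.290000) = 1.318090
x_2 = g(1.318090) = 1.323458
x_3 = g(1.323458) = 1.324479
x_4 = g(1.324479) = 1.324672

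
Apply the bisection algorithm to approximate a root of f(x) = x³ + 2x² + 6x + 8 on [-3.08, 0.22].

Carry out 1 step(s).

f(x) = x³ + 2x² + 6x + 8
Initial interval: [-3.08, 0.22]

Iteration 1:
  c_1 = (-3.080000 + 0.220000)/2 = -1.430000
  f(c_1) = f(-1.430000) = 0.585593
  f(a) × f(c) < 0, new interval: [-3.080000, -1.430000]

After 1 iteration(s), the approximation is c_1 = -1.430000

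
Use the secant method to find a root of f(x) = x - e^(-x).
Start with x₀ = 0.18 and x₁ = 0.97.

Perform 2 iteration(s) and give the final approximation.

f(x) = x - e^(-x)
x₀ = 0.18, x₁ = 0.97

Secant formula: x_{n+1} = x_n - f(x_n)(x_n - x_{n-1})/(f(x_n) - f(x_{n-1}))

Iteration 1:
  f(0.180000) = -0.655270
  f(0.970000) = 0.590917
  x_2 = 0.970000 - 0.590917×(0.970000 - 0.180000)/(0.590917 - (-0.655270))
       = 0.595398
Iteration 2:
  f(0.970000) = 0.590917
  f(0.595398) = 0.044055
  x_3 = 0.595398 - 0.044055×(0.595398 - 0.970000)/(0.044055 - 0.590917)
       = 0.565220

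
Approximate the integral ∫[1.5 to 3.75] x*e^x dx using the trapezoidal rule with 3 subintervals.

f(x) = x*e^x
a = 1.5, b = 3.75, n = 3
h = (b - a)/n = 0.750000

Trapezoidal rule: (h/2)[f(x₀) + 2f(x₁) + 2f(x₂) + ... + f(xₙ)]

x_0 = 1.5000, f(x_0) = 6.722534, coefficient = 1
x_1 = 2.2500, f(x_1) = 21.347406, coefficient = 2
x_2 = 3.0000, f(x_2) = 60.256611, coefficient = 2
x_3 = 3.7500, f(x_3) = 159.454058, coefficient = 1

I ≈ (0.750000/2) × 329.384624 = 123.519234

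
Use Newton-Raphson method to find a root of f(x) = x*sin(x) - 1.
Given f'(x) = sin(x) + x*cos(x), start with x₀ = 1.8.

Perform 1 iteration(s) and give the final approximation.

f(x) = x*sin(x) - 1
f'(x) = sin(x) + x*cos(x)
x₀ = 1.8

Newton-Raphson formula: x_{n+1} = x_n - f(x_n)/f'(x_n)

Iteration 1:
  f(1.800000) = 0.752926
  f'(1.800000) = 0.564884
  x_1 = 1.800000 - 0.752926/0.564884 = 0.467114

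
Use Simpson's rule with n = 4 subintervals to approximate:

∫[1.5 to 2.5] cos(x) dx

f(x) = cos(x)
a = 1.5, b = 2.5, n = 4
h = (b - a)/n = 0.250000

Simpson's rule: (h/3)[f(x₀) + 4f(x₁) + 2f(x₂) + ... + f(xₙ)]

x_0 = 1.5000, f(x_0) = 0.070737, coefficient = 1
x_1 = 1.7500, f(x_1) = -0.178246, coefficient = 4
x_2 = 2.0000, f(x_2) = -0.416147, coefficient = 2
x_3 = 2.2500, f(x_3) = -0.628174, coefficient = 4
x_4 = 2.5000, f(x_4) = -0.801144, coefficient = 1

I ≈ (0.250000/3) × -4.788379 = -0.399032
Exact value: -0.399023
Error: 0.000009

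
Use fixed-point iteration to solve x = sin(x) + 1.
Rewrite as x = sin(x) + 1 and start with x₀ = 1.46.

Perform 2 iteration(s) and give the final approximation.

Equation: x = sin(x) + 1
Fixed-point form: x = sin(x) + 1
x₀ = 1.46

x_1 = g(1.460000) = 1.993868
x_2 = g(1.993868) = 1.911832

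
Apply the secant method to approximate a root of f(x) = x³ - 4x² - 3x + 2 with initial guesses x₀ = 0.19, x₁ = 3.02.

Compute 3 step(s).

f(x) = x³ - 4x² - 3x + 2
x₀ = 0.19, x₁ = 3.02

Secant formula: x_{n+1} = x_n - f(x_n)(x_n - x_{n-1})/(f(x_n) - f(x_{n-1}))

Iteration 1:
  f(0.190000) = 1.292459
  f(3.020000) = -15.997992
  x_2 = 3.020000 - (-15.997992)×(3.020000 - 0.190000)/(-15.997992 - 1.292459)
       = 0.401542
Iteration 2:
  f(3.020000) = -15.997992
  f(0.401542) = 0.215172
  x_3 = 0.401542 - 0.215172×(0.401542 - 3.020000)/(0.215172 - (-15.997992))
       = 0.436293
Iteration 3:
  f(0.401542) = 0.215172
  f(0.436293) = 0.012764
  x_4 = 0.436293 - 0.012764×(0.436293 - 0.401542)/(0.012764 - 0.215172)
       = 0.438484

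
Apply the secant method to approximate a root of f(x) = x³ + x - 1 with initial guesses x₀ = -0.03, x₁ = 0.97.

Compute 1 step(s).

f(x) = x³ + x - 1
x₀ = -0.03, x₁ = 0.97

Secant formula: x_{n+1} = x_n - f(x_n)(x_n - x_{n-1})/(f(x_n) - f(x_{n-1}))

Iteration 1:
  f(-0.030000) = -1.030027
  f(0.970000) = 0.882673
  x_2 = 0.970000 - 0.882673×(0.970000 - (-0.030000))/(0.882673 - (-1.030027))
       = 0.508520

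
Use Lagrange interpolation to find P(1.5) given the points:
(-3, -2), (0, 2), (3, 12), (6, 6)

Lagrange interpolation formula:
P(x) = Σ yᵢ × Lᵢ(x)
where Lᵢ(x) = Π_{j≠i} (x - xⱼ)/(xᵢ - xⱼ)

L_0(1.5) = (1.5 - 0)/(-3 - 0) × (1.5 - 3)/(-3 - 3) × (1.5 - 6)/(-3 - 6) = -0.062500
L_1(1.5) = (1.5 - (-3))/(0 - (-3)) × (1.5 - 3)/(0 - 3) × (1.5 - 6)/(0 - 6) = 0.562500
L_2(1.5) = (1.5 - (-3))/(3 - (-3)) × (1.5 - 0)/(3 - 0) × (1.5 - 6)/(3 - 6) = 0.562500
L_3(1.5) = (1.5 - (-3))/(6 - (-3)) × (1.5 - 0)/(6 - 0) × (1.5 - 3)/(6 - 3) = -0.062500

P(1.5) = (-2)×L_0(1.5) + 2×L_1(1.5) + 12×L_2(1.5) + 6×L_3(1.5)
P(1.5) = 7.625000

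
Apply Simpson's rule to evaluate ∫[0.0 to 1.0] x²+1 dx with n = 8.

f(x) = x²+1
a = 0.0, b = 1.0, n = 8
h = (b - a)/n = 0.125000

Simpson's rule: (h/3)[f(x₀) + 4f(x₁) + 2f(x₂) + ... + f(xₙ)]

x_0 = 0.0000, f(x_0) = 1.000000, coefficient = 1
x_1 = 0.1250, f(x_1) = 1.015625, coefficient = 4
x_2 = 0.2500, f(x_2) = 1.062500, coefficient = 2
x_3 = 0.3750, f(x_3) = 1.140625, coefficient = 4
x_4 = 0.5000, f(x_4) = 1.250000, coefficient = 2
x_5 = 0.6250, f(x_5) = 1.390625, coefficient = 4
x_6 = 0.7500, f(x_6) = 1.562500, coefficient = 2
x_7 = 0.8750, f(x_7) = 1.765625, coefficient = 4
x_8 = 1.0000, f(x_8) = 2.000000, coefficient = 1

I ≈ (0.125000/3) × 32.000000 = 1.333333
Exact value: 1.333333
Error: 0.000000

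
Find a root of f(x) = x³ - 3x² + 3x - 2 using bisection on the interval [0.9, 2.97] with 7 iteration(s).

f(x) = x³ - 3x² + 3x - 2
Initial interval: [0.9, 2.97]

Iteration 1:
  c_1 = (0.900000 + 2.970000)/2 = 1.935000
  f(c_1) = f(1.935000) = -0.182600
  f(a) × f(c) ≥ 0, new interval: [1.935000, 2.970000]
Iteration 2:
  c_2 = (1.935000 + 2.970000)/2 = 2.452500
  f(c_2) = f(2.452500) = 2.064421
  f(a) × f(c) < 0, new interval: [1.935000, 2.452500]
Iteration 3:
  c_3 = (1.935000 + 2.452500)/2 = 2.193750
  f(c_3) = f(2.193750) = 0.701140
  f(a) × f(c) < 0, new interval: [1.935000, 2.193750]
Iteration 4:
  c_4 = (1.935000 + 2.193750)/2 = 2.064375
  f(c_4) = f(2.064375) = 0.205824
  f(a) × f(c) < 0, new interval: [1.935000, 2.064375]
Iteration 5:
  c_5 = (1.935000 + 2.064375)/2 = 1.999688
  f(c_5) = f(1.999688) = -0.000937
  f(a) × f(c) ≥ 0, new interval: [1.999688, 2.064375]
Iteration 6:
  c_6 = (1.999688 + 2.064375)/2 = 2.032031
  f(c_6) = f(2.032031) = 0.099205
  f(a) × f(c) < 0, new interval: [1.999688, 2.032031]
Iteration 7:
  c_7 = (1.999688 + 2.032031)/2 = 2.015859
  f(c_7) = f(2.015859) = 0.048337
  f(a) × f(c) < 0, new interval: [1.999688, 2.015859]

After 7 iteration(s), the approximation is c_7 = 2.015859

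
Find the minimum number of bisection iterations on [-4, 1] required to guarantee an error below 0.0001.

We need (b-a)/2^n ≤ 0.0001
(1 - (-4))/2^n ≤ 0.0001
5/2^n ≤ 0.0001
2^n ≥ 50000
n ≥ log₂(50000) = 15.61
n ≥ 16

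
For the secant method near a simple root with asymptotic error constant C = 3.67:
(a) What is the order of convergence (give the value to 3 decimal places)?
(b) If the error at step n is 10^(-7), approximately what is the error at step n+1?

(a) Secant method has superlinear convergence with order φ = (1+√5)/2 ≈ 1.618.
    This means |e_{n+1}| ≈ C|e_n|^1.618.

(b) With |e_n| = 10^(-7) and C = 3.67:
    |e_{n+1}| ≈ 3.67 × (10^(-7))^1.618 = 3.67 × 10^(-11.33)

(a) ≈ 1.618 (golden ratio); (b) |e_{n+1}| ≈ 1.732e-11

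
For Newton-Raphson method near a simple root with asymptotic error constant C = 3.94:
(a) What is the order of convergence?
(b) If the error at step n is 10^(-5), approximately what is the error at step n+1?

(a) Newton-Raphson has quadratic (order 2) convergence near simple roots.
    This means |e_{n+1}| ≈ C|e_n|².

(b) With |e_n| = 10^(-5) and C = 3.94:
    |e_{n+1}| ≈ 3.94 × (10^(-5))² = 3.94 × 10^(-10)

(a) 2 (quadratic); (b) |e_{n+1}| ≈ 3.940e-10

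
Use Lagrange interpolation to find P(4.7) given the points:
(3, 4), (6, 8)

Lagrange interpolation formula:
P(x) = Σ yᵢ × Lᵢ(x)
where Lᵢ(x) = Π_{j≠i} (x - xⱼ)/(xᵢ - xⱼ)

L_0(4.7) = (4.7 - 6)/(3 - 6) = 0.433333
L_1(4.7) = (4.7 - 3)/(6 - 3) = 0.566667

P(4.7) = 4×L_0(4.7) + 8×L_1(4.7)
P(4.7) = 6.266667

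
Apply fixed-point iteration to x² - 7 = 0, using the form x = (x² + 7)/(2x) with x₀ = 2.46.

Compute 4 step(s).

Equation: x² - 7 = 0
Fixed-point form: x = (x² + 7)/(2x)
x₀ = 2.46

x_1 = g(2.460000) = 2.652764
x_2 = g(2.652764) = 2.645761
x_3 = g(2.645761) = 2.645751
x_4 = g(2.645751) = 2.645751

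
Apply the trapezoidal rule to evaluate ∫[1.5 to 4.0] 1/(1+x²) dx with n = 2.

f(x) = 1/(1+x²)
a = 1.5, b = 4.0, n = 2
h = (b - a)/n = 1.250000

Trapezoidal rule: (h/2)[f(x₀) + 2f(x₁) + 2f(x₂) + ... + f(xₙ)]

x_0 = 1.5000, f(x_0) = 0.307692, coefficient = 1
x_1 = 2.7500, f(x_1) = 0.116788, coefficient = 2
x_2 = 4.0000, f(x_2) = 0.058824, coefficient = 1

I ≈ (1.250000/2) × 0.600092 = 0.375058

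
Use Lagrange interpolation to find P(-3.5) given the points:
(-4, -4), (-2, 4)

Lagrange interpolation formula:
P(x) = Σ yᵢ × Lᵢ(x)
where Lᵢ(x) = Π_{j≠i} (x - xⱼ)/(xᵢ - xⱼ)

L_0(-3.5) = (-3.5 - (-2))/(-4 - (-2)) = 0.750000
L_1(-3.5) = (-3.5 - (-4))/(-2 - (-4)) = 0.250000

P(-3.5) = (-4)×L_0(-3.5) + 4×L_1(-3.5)
P(-3.5) = -2.000000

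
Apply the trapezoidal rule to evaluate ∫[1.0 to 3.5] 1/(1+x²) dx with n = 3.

f(x) = 1/(1+x²)
a = 1.0, b = 3.5, n = 3
h = (b - a)/n = 0.833333

Trapezoidal rule: (h/2)[f(x₀) + 2f(x₁) + 2f(x₂) + ... + f(xₙ)]

x_0 = 1.0000, f(x_0) = 0.500000, coefficient = 1
x_1 = 1.8333, f(x_1) = 0.229299, coefficient = 2
x_2 = 2.6667, f(x_2) = 0.123288, coefficient = 2
x_3 = 3.5000, f(x_3) = 0.075472, coefficient = 1

I ≈ (0.833333/2) × 1.280646 = 0.533602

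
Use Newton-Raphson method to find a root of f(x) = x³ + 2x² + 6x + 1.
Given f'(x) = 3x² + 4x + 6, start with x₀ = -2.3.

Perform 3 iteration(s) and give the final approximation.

f(x) = x³ + 2x² + 6x + 1
f'(x) = 3x² + 4x + 6
x₀ = -2.3

Newton-Raphson formula: x_{n+1} = x_n - f(x_n)/f'(x_n)

Iteration 1:
  f(-2.300000) = -14.387000
  f'(-2.300000) = 12.670000
  x_1 = -2.300000 - (-14.387000)/12.670000 = -1.164483
Iteration 2:
  f(-1.164483) = -4.853920
  f'(-1.164483) = 5.410130
  x_2 = -1.164483 - (-4.853920)/5.410130 = -0.267292
Iteration 3:
  f(-0.267292) = -0.479959
  f'(-0.267292) = 5.145167
  x_3 = -0.267292 - (-0.479959)/5.145167 = -0.174009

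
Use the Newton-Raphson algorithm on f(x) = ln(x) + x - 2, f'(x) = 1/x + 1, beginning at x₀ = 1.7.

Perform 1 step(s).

f(x) = ln(x) + x - 2
f'(x) = 1/x + 1
x₀ = 1.7

Newton-Raphson formula: x_{n+1} = x_n - f(x_n)/f'(x_n)

Iteration 1:
  f(1.700000) = 0.230628
  f'(1.700000) = 1.588235
  x_1 = 1.700000 - 0.230628/1.588235 = 1.554790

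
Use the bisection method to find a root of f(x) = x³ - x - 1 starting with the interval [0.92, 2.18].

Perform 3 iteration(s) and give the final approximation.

f(x) = x³ - x - 1
Initial interval: [0.92, 2.18]

Iteration 1:
  c_1 = (0.920000 + 2.180000)/2 = 1.550000
  f(c_1) = f(1.550000) = 1.173875
  f(a) × f(c) < 0, new interval: [0.920000, 1.550000]
Iteration 2:
  c_2 = (0.920000 + 1.550000)/2 = 1.235000
  f(c_2) = f(1.235000) = -0.351347
  f(a) × f(c) ≥ 0, new interval: [1.235000, 1.550000]
Iteration 3:
  c_3 = (1.235000 + 1.550000)/2 = 1.392500
  f(c_3) = f(1.392500) = 0.307636
  f(a) × f(c) < 0, new interval: [1.235000, 1.392500]

After 3 iteration(s), the approximation is c_3 = 1.392500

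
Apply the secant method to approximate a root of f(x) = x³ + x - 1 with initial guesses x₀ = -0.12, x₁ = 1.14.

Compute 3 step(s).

f(x) = x³ + x - 1
x₀ = -0.12, x₁ = 1.14

Secant formula: x_{n+1} = x_n - f(x_n)(x_n - x_{n-1})/(f(x_n) - f(x_{n-1}))

Iteration 1:
  f(-0.120000) = -1.121728
  f(1.140000) = 1.621544
  x_2 = 1.140000 - 1.621544×(1.140000 - (-0.120000))/(1.621544 - (-1.121728))
       = 0.395216
Iteration 2:
  f(1.140000) = 1.621544
  f(0.395216) = -0.543053
  x_3 = 0.395216 - (-0.543053)×(0.395216 - 1.140000)/(-0.543053 - 1.621544)
       = 0.582067
Iteration 3:
  f(0.395216) = -0.543053
  f(0.582067) = -0.220728
  x_4 = 0.582067 - (-0.220728)×(0.582067 - 0.395216)/(-0.220728 - (-0.543053))
       = 0.710022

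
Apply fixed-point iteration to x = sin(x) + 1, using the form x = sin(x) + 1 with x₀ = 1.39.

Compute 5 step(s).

Equation: x = sin(x) + 1
Fixed-point form: x = sin(x) + 1
x₀ = 1.39

x_1 = g(1.390000) = 1.983701
x_2 = g(1.983701) = 1.915959
x_3 = g(1.915959) = 1.941020
x_4 = g(1.941020) = 1.932246
x_5 = g(1.932246) = 1.935385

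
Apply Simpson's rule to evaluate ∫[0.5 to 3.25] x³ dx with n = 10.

f(x) = x³
a = 0.5, b = 3.25, n = 10
h = (b - a)/n = 0.275000

Simpson's rule: (h/3)[f(x₀) + 4f(x₁) + 2f(x₂) + ... + f(xₙ)]

x_0 = 0.5000, f(x_0) = 0.125000, coefficient = 1
x_1 = 0.7750, f(x_1) = 0.465484, coefficient = 4
x_2 = 1.0500, f(x_2) = 1.157625, coefficient = 2
x_3 = 1.3250, f(x_3) = 2.326203, coefficient = 4
x_4 = 1.6000, f(x_4) = 4.096000, coefficient = 2
x_5 = 1.8750, f(x_5) = 6.591797, coefficient = 4
x_6 = 2.1500, f(x_6) = 9.938375, coefficient = 2
x_7 = 2.4250, f(x_7) = 14.260516, coefficient = 4
x_8 = 2.7000, f(x_8) = 19.683000, coefficient = 2
x_9 = 2.9750, f(x_9) = 26.330609, coefficient = 4
x_10 = 3.2500, f(x_10) = 34.328125, coefficient = 1

I ≈ (0.275000/3) × 304.101563 = 27.875977
Exact value: 27.875977
Error: 0.000000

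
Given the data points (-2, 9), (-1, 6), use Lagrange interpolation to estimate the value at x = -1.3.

Lagrange interpolation formula:
P(x) = Σ yᵢ × Lᵢ(x)
where Lᵢ(x) = Π_{j≠i} (x - xⱼ)/(xᵢ - xⱼ)

L_0(-1.3) = (-1.3 - (-1))/(-2 - (-1)) = 0.300000
L_1(-1.3) = (-1.3 - (-2))/(-1 - (-2)) = 0.700000

P(-1.3) = 9×L_0(-1.3) + 6×L_1(-1.3)
P(-1.3) = 6.900000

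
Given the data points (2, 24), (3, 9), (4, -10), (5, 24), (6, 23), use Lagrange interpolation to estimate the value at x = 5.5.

Lagrange interpolation formula:
P(x) = Σ yᵢ × Lᵢ(x)
where Lᵢ(x) = Π_{j≠i} (x - xⱼ)/(xᵢ - xⱼ)

L_0(5.5) = (5.5 - 3)/(2 - 3) × (5.5 - 4)/(2 - 4) × (5.5 - 5)/(2 - 5) × (5.5 - 6)/(2 - 6) = -0.039062
L_1(5.5) = (5.5 - 2)/(3 - 2) × (5.5 - 4)/(3 - 4) × (5.5 - 5)/(3 - 5) × (5.5 - 6)/(3 - 6) = 0.218750
L_2(5.5) = (5.5 - 2)/(4 - 2) × (5.5 - 3)/(4 - 3) × (5.5 - 5)/(4 - 5) × (5.5 - 6)/(4 - 6) = -0.546875
L_3(5.5) = (5.5 - 2)/(5 - 2) × (5.5 - 3)/(5 - 3) × (5.5 - 4)/(5 - 4) × (5.5 - 6)/(5 - 6) = 1.093750
L_4(5.5) = (5.5 - 2)/(6 - 2) × (5.5 - 3)/(6 - 3) × (5.5 - 4)/(6 - 4) × (5.5 - 5)/(6 - 5) = 0.273438

P(5.5) = 24×L_0(5.5) + 9×L_1(5.5) + (-10)×L_2(5.5) + 24×L_3(5.5) + 23×L_4(5.5)
P(5.5) = 39.039062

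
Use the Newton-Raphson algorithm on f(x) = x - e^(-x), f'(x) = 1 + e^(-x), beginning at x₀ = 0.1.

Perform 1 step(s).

f(x) = x - e^(-x)
f'(x) = 1 + e^(-x)
x₀ = 0.1

Newton-Raphson formula: x_{n+1} = x_n - f(x_n)/f'(x_n)

Iteration 1:
  f(0.100000) = -0.804837
  f'(0.100000) = 1.904837
  x_1 = 0.100000 - (-0.804837)/1.904837 = 0.522523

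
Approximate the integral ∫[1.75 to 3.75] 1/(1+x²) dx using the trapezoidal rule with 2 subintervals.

f(x) = 1/(1+x²)
a = 1.75, b = 3.75, n = 2
h = (b - a)/n = 1.000000

Trapezoidal rule: (h/2)[f(x₀) + 2f(x₁) + 2f(x₂) + ... + f(xₙ)]

x_0 = 1.7500, f(x_0) = 0.246154, coefficient = 1
x_1 = 2.7500, f(x_1) = 0.116788, coefficient = 2
x_2 = 3.7500, f(x_2) = 0.066390, coefficient = 1

I ≈ (1.000000/2) × 0.546121 = 0.273060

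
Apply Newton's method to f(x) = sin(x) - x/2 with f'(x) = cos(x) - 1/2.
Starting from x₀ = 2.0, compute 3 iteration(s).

f(x) = sin(x) - x/2
f'(x) = cos(x) - 1/2
x₀ = 2.0

Newton-Raphson formula: x_{n+1} = x_n - f(x_n)/f'(x_n)

Iteration 1:
  f(2.000000) = -0.090703
  f'(2.000000) = -0.916147
  x_1 = 2.000000 - (-0.090703)/(-0.916147) = 1.900996
Iteration 2:
  f(1.900996) = -0.004520
  f'(1.900996) = -0.824232
  x_2 = 1.900996 - (-0.004520)/(-0.824232) = 1.895512
Iteration 3:
  f(1.895512) = -0.000014
  f'(1.895512) = -0.819039
  x_3 = 1.895512 - (-0.000014)/(-0.819039) = 1.895494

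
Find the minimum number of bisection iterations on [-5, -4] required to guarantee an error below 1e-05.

We need (b-a)/2^n ≤ 1e-05
(-4 - (-5))/2^n ≤ 1e-05
1/2^n ≤ 1e-05
2^n ≥ 100000
n ≥ log₂(100000) = 16.61
n ≥ 17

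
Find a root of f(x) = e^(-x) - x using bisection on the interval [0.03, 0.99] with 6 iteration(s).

f(x) = e^(-x) - x
Initial interval: [0.03, 0.99]

Iteration 1:
  c_1 = (0.030000 + 0.990000)/2 = 0.510000
  f(c_1) = f(0.510000) = 0.090496
  f(a) × f(c) ≥ 0, new interval: [0.510000, 0.990000]
Iteration 2:
  c_2 = (0.510000 + 0.990000)/2 = 0.750000
  f(c_2) = f(0.750000) = -0.277633
  f(a) × f(c) < 0, new interval: [0.510000, 0.750000]
Iteration 3:
  c_3 = (0.510000 + 0.750000)/2 = 0.630000
  f(c_3) = f(0.630000) = -0.097408
  f(a) × f(c) < 0, new interval: [0.510000, 0.630000]
Iteration 4:
  c_4 = (0.510000 + 0.630000)/2 = 0.570000
  f(c_4) = f(0.570000) = -0.004475
  f(a) × f(c) < 0, new interval: [0.510000, 0.570000]
Iteration 5:
  c_5 = (0.510000 + 0.570000)/2 = 0.540000
  f(c_5) = f(0.540000) = 0.042748
  f(a) × f(c) ≥ 0, new interval: [0.540000, 0.570000]
Iteration 6:
  c_6 = (0.540000 + 0.570000)/2 = 0.555000
  f(c_6) = f(0.555000) = 0.019072
  f(a) × f(c) ≥ 0, new interval: [0.555000, 0.570000]

After 6 iteration(s), the approximation is c_6 = 0.555000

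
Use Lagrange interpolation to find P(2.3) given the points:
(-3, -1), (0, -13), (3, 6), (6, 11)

Lagrange interpolation formula:
P(x) = Σ yᵢ × Lᵢ(x)
where Lᵢ(x) = Π_{j≠i} (x - xⱼ)/(xᵢ - xⱼ)

L_0(2.3) = (2.3 - 0)/(-3 - 0) × (2.3 - 3)/(-3 - 3) × (2.3 - 6)/(-3 - 6) = -0.036772
L_1(2.3) = (2.3 - (-3))/(0 - (-3)) × (2.3 - 3)/(0 - 3) × (2.3 - 6)/(0 - 6) = 0.254204
L_2(2.3) = (2.3 - (-3))/(3 - (-3)) × (2.3 - 0)/(3 - 0) × (2.3 - 6)/(3 - 6) = 0.835241
L_3(2.3) = (2.3 - (-3))/(6 - (-3)) × (2.3 - 0)/(6 - 0) × (2.3 - 3)/(6 - 3) = -0.052673

P(2.3) = (-1)×L_0(2.3) + (-13)×L_1(2.3) + 6×L_2(2.3) + 11×L_3(2.3)
P(2.3) = 1.164167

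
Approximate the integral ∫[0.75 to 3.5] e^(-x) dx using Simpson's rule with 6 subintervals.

f(x) = e^(-x)
a = 0.75, b = 3.5, n = 6
h = (b - a)/n = 0.458333

Simpson's rule: (h/3)[f(x₀) + 4f(x₁) + 2f(x₂) + ... + f(xₙ)]

x_0 = 0.7500, f(x_0) = 0.472367, coefficient = 1
x_1 = 1.2083, f(x_1) = 0.298695, coefficient = 4
x_2 = 1.6667, f(x_2) = 0.188876, coefficient = 2
x_3 = 2.1250, f(x_3) = 0.119433, coefficient = 4
x_4 = 2.5833, f(x_4) = 0.075522, coefficient = 2
x_5 = 3.0417, f(x_5) = 0.047755, coefficient = 4
x_6 = 3.5000, f(x_6) = 0.030197, coefficient = 1

I ≈ (0.458333/3) × 2.894890 = 0.442275
Exact value: 0.442169
Error: 0.000106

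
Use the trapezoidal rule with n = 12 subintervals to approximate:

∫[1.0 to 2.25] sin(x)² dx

f(x) = sin(x)²
a = 1.0, b = 2.25, n = 12
h = (b - a)/n = 0.104167

Trapezoidal rule: (h/2)[f(x₀) + 2f(x₁) + 2f(x₂) + ... + f(xₙ)]

x_0 = 1.0000, f(x_0) = 0.708073, coefficient = 1
x_1 = 1.1042, f(x_1) = 0.797609, coefficient = 2
x_2 = 1.2083, f(x_2) = 0.874274, coefficient = 2
x_3 = 1.3125, f(x_3) = 0.934754, coefficient = 2
x_4 = 1.4167, f(x_4) = 0.976432, coefficient = 2
x_5 = 1.5208, f(x_5) = 0.997506, coefficient = 2
x_6 = 1.6250, f(x_6) = 0.997065, coefficient = 2
x_7 = 1.7292, f(x_7) = 0.975128, coefficient = 2
x_8 = 1.8333, f(x_8) = 0.932643, coefficient = 2
x_9 = 1.9375, f(x_9) = 0.871449, coefficient = 2
x_10 = 2.0417, f(x_10) = 0.794191, coefficient = 2
x_11 = 2.1458, f(x_11) = 0.704210, coefficient = 2
x_12 = 2.2500, f(x_12) = 0.605398, coefficient = 1

I ≈ (0.104167/2) × 21.023991 = 1.095000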